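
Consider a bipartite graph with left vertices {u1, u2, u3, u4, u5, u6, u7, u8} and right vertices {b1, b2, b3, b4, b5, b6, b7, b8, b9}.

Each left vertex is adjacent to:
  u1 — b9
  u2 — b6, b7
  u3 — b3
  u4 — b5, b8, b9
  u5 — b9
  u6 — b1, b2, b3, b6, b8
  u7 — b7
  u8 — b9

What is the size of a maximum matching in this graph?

One maximum matching: u1-b9, u2-b6, u3-b3, u4-b5, u6-b1, u7-b7.
The set {u1, u5, u8} has only 1 neighbour ({b9}), so by Hall's theorem at most 6 of the 8 left vertices can be matched.

6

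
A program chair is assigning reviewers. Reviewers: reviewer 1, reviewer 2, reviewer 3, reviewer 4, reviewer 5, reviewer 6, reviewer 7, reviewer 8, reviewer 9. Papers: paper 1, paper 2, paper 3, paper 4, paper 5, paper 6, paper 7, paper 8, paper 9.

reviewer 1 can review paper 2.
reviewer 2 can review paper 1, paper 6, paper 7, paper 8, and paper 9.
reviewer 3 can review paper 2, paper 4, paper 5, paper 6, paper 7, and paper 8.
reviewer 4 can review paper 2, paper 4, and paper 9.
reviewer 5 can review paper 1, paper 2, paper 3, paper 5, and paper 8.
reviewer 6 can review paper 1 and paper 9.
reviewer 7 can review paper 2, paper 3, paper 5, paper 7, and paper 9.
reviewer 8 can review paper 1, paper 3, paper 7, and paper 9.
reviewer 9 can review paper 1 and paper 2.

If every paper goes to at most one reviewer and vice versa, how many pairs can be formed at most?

For example, pair reviewer 1→paper 2, reviewer 2→paper 8, reviewer 3→paper 6, reviewer 4→paper 4, reviewer 5→paper 3, reviewer 6→paper 9, reviewer 7→paper 5, reviewer 8→paper 7, reviewer 9→paper 1.
All 9 reviewers are matched, so no larger matching exists.

9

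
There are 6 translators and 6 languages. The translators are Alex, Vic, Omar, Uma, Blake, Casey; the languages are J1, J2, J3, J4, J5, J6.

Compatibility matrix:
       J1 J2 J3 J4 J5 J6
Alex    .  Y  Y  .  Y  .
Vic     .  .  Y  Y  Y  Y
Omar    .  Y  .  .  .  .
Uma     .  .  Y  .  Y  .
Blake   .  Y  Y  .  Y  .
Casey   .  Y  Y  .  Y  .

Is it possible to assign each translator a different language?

No

The set {Alex, Omar, Uma, Blake, Casey} has only 3 neighbours ({J2, J3, J5}), so by Hall's theorem at most 4 of the 6 translators can be matched.
Hence no matching covers every translator.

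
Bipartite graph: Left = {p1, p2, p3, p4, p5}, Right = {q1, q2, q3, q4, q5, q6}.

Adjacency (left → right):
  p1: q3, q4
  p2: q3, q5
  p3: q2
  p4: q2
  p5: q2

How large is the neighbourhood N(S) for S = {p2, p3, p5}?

3

The union of neighbours of {p2, p3, p5} is {q2, q3, q5}, which has 3 elements.
Since |N(S)| = 3 ≥ |S| = 3, Hall's condition holds for this subset.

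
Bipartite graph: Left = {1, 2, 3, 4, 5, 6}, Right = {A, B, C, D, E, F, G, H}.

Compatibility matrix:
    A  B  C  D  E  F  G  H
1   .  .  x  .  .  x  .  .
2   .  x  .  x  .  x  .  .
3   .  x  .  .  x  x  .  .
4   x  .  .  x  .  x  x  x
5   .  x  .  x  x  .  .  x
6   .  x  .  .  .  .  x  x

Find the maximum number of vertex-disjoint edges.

6

One maximum matching: 1-C, 2-D, 3-F, 4-G, 5-E, 6-B.
All 6 left vertices are matched, so no larger matching exists.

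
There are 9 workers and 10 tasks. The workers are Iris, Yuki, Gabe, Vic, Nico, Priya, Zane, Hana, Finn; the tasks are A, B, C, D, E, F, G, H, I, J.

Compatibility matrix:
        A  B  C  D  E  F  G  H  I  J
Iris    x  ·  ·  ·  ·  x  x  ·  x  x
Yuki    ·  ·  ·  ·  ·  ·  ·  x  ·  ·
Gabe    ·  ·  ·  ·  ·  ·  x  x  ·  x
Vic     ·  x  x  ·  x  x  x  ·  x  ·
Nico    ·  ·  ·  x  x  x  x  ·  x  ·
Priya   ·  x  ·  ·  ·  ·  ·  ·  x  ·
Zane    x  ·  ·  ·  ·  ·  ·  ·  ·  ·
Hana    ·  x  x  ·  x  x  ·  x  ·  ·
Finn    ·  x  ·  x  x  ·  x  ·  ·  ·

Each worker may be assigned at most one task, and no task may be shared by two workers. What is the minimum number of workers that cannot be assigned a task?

0

For example, pair Iris→F, Yuki→H, Gabe→J, Vic→G, Nico→E, Priya→I, Zane→A, Hana→C, Finn→B.
All 9 workers are matched, so no larger matching exists.
That matches 9 of the 9, leaving 0 unmatched; no matching can do better.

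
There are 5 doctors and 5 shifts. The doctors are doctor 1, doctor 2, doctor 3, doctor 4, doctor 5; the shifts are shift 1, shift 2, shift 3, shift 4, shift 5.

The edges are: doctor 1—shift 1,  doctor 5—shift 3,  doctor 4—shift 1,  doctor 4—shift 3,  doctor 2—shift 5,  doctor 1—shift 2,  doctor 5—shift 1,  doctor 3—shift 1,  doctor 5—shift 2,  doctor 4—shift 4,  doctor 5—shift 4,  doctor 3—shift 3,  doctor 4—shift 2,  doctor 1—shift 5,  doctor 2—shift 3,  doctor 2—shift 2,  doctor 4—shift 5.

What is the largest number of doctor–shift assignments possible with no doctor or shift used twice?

For example, pair doctor 1→shift 5, doctor 2→shift 3, doctor 3→shift 1, doctor 4→shift 4, doctor 5→shift 2.
All 5 doctors are matched, so no larger matching exists.

5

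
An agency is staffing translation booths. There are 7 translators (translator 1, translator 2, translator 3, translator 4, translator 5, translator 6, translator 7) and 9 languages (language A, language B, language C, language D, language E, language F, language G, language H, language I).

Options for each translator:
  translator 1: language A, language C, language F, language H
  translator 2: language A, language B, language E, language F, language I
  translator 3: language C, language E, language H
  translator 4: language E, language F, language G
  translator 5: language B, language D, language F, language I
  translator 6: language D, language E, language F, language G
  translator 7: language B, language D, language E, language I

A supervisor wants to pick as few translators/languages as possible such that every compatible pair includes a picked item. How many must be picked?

The 7 edges translator 1–language A, translator 2–language I, translator 3–language H, translator 4–language E, translator 5–language F, translator 6–language G, translator 7–language B form a matching, so any vertex cover needs at least 7 vertices (one per matched edge).
Conversely {translator 1, translator 2, translator 3, translator 4, translator 5, translator 6, translator 7} meets every edge and has exactly 7 vertices, so 7 is optimal.

7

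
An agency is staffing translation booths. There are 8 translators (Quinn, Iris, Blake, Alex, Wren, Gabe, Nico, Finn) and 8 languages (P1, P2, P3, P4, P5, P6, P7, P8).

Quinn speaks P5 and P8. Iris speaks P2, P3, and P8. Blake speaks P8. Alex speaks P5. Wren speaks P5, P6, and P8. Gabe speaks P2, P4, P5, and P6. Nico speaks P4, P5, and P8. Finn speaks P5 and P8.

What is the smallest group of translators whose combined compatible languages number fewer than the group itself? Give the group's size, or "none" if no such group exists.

Take S = {Quinn, Blake, Alex}. Its neighbourhood is {P5, P8}, so |N(S)| = 2 < |S| = 3.
Every subset of size less than 3 has at least as many neighbours as members, so 3 is the minimum.

3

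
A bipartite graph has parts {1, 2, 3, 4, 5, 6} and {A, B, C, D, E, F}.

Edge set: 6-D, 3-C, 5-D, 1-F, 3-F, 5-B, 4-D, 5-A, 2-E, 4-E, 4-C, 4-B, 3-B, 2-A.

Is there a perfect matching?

A valid assignment of size 6: 1-F, 2-A, 3-C, 4-E, 5-B, 6-D.
Every left vertex is matched, so this is a perfect matching.

Yes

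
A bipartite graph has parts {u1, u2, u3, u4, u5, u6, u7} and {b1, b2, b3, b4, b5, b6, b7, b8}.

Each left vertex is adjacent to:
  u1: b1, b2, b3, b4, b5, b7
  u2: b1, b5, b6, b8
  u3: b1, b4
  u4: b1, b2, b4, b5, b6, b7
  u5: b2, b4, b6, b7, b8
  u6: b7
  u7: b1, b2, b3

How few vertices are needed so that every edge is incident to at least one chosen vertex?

7

{u1, u2, u3, u4, u5, u6, u7} is a vertex cover of size 7: every edge has an endpoint in this set.
No smaller cover exists because u1–b5, u2–b8, u3–b4, u4–b1, u5–b6, u6–b7, u7–b3 is a matching of size 7, and a cover must include an endpoint of each of these disjoint edges (König's theorem).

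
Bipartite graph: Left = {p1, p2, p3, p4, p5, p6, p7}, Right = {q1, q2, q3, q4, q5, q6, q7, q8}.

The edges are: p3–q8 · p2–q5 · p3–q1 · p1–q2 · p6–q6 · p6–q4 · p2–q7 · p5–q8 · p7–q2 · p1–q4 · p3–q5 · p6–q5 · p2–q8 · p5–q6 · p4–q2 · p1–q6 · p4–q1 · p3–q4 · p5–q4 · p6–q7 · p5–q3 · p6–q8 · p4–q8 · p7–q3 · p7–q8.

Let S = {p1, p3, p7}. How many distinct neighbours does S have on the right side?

7

The union of neighbours of {p1, p3, p7} is {q1, q2, q3, q4, q5, q6, q8}, which has 7 elements.
Since |N(S)| = 7 ≥ |S| = 3, Hall's condition holds for this subset.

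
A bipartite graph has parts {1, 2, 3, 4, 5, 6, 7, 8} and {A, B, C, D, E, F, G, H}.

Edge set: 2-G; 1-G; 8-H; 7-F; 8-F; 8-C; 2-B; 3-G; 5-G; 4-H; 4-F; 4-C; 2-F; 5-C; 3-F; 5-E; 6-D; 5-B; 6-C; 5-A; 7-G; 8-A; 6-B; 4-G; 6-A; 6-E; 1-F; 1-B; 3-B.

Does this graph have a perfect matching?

The set {1, 2, 3, 7} has only 3 neighbours ({B, F, G}), so by Hall's theorem at most 7 of the 8 left vertices can be matched.
Hence no matching covers every left vertex.

No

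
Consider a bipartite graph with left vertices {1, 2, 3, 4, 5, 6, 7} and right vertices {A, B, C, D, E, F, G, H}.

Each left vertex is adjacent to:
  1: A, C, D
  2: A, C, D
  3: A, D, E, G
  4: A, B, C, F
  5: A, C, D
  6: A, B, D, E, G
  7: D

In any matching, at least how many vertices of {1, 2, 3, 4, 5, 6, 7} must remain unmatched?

1

A valid assignment of size 6: 1-A, 2-D, 3-E, 4-B, 5-C, 6-G.
The set {1, 2, 5, 7} has only 3 neighbours ({A, C, D}), so by Hall's theorem at most 6 of the 7 left vertices can be matched.
That matches 6 of the 7, leaving 1 unmatched; no matching can do better.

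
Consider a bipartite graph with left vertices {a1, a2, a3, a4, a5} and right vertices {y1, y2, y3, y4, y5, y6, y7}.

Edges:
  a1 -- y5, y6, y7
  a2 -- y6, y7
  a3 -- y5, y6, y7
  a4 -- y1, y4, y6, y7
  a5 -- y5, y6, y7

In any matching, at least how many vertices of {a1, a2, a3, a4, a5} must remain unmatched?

For example, pair a1-y5, a2-y6, a3-y7, a4-y1.
The set {a1, a2, a3, a5} has only 3 neighbours ({y5, y6, y7}), so by Hall's theorem at most 4 of the 5 left vertices can be matched.
That matches 4 of the 5, leaving 1 unmatched; no matching can do better.

1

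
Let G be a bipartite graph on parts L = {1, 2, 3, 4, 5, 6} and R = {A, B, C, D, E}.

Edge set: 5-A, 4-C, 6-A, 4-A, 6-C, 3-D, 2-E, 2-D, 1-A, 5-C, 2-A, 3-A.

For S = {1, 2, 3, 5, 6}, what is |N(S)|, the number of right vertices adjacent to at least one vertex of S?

The union of neighbours of {1, 2, 3, 5, 6} is {A, C, D, E}, which has 4 elements.
Since |N(S)| = 4 < |S| = 5, Hall's condition fails for this subset.

4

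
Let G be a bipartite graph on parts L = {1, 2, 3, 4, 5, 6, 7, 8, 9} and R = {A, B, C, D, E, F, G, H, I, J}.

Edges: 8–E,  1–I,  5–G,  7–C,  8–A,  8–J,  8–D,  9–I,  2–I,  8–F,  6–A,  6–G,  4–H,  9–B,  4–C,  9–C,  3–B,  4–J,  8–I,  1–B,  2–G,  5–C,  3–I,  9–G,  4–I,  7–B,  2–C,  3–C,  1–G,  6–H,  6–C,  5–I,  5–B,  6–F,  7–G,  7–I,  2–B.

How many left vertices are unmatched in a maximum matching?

One maximum matching: 1–I, 2–G, 3–C, 4–H, 5–B, 6–A, 8–J.
The set {1, 2, 3, 5, 7, 9} has only 4 neighbours ({B, C, G, I}), so by Hall's theorem at most 7 of the 9 left vertices can be matched.
That matches 7 of the 9, leaving 2 unmatched; no matching can do better.

2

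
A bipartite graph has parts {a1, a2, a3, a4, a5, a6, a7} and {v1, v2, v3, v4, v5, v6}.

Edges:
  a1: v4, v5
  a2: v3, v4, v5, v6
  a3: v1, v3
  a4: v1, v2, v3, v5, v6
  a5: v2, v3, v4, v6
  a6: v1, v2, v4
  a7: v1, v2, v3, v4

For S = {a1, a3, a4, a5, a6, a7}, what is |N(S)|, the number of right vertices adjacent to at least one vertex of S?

The union of neighbours of {a1, a3, a4, a5, a6, a7} is {v1, v2, v3, v4, v5, v6}, which has 6 elements.
Since |N(S)| = 6 ≥ |S| = 6, Hall's condition holds for this subset.

6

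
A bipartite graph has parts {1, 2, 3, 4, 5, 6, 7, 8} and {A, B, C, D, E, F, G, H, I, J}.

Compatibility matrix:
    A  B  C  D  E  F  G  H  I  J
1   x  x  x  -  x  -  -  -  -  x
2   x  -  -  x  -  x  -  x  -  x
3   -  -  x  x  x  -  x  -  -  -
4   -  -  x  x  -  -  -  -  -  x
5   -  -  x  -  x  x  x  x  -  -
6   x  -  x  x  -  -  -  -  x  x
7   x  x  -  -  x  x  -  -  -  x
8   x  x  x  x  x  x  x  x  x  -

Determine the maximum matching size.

8

One maximum matching: 1-J, 2-H, 3-C, 4-D, 5-E, 6-I, 7-A, 8-G.
This saturates every left vertex, so 8 is the maximum.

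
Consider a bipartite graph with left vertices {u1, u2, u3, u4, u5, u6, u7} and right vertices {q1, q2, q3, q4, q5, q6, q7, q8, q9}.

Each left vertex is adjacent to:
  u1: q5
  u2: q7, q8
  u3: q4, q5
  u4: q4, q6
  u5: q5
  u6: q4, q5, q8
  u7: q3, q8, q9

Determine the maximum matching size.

One maximum matching: u1–q5, u2–q7, u3–q4, u4–q6, u6–q8, u7–q9.
The set {u1, u5} has only 1 neighbour ({q5}), so by Hall's theorem at most 6 of the 7 left vertices can be matched.

6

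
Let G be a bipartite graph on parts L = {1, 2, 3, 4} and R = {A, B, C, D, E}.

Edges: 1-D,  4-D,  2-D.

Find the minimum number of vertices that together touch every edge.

{D} is a vertex cover of size 1: every edge has an endpoint in this set.
No smaller cover exists because 1–D is a matching of size 1, and a cover must include an endpoint of each of these disjoint edges (König's theorem).

1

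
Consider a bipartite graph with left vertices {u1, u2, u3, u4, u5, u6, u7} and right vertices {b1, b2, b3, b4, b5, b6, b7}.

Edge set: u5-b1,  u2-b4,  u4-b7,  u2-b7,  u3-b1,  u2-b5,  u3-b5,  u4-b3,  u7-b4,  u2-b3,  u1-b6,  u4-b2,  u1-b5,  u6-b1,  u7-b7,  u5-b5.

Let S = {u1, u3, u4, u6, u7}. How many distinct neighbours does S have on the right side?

7

The union of neighbours of {u1, u3, u4, u6, u7} is {b1, b2, b3, b4, b5, b6, b7}, which has 7 elements.
Since |N(S)| = 7 ≥ |S| = 5, Hall's condition holds for this subset.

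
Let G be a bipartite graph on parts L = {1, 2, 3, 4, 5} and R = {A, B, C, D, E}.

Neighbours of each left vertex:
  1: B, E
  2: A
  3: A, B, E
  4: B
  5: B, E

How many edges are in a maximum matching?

One maximum matching: 1→E, 2→A, 3→B.
The set {1, 2, 3, 4, 5} has only 3 neighbours ({A, B, E}), so by Hall's theorem at most 3 of the 5 left vertices can be matched.

3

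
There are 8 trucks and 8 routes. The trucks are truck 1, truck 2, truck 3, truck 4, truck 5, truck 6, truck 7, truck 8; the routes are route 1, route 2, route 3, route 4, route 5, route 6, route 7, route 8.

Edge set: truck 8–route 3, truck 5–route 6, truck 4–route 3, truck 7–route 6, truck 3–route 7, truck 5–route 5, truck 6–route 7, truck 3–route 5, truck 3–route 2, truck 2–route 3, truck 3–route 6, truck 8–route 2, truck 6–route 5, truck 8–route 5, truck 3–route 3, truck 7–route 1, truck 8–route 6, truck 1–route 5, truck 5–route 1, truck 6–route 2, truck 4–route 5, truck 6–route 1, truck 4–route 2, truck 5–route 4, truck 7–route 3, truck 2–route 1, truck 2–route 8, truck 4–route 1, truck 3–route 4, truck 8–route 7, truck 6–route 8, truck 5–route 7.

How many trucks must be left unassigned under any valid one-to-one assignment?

One maximum matching: truck 1→route 5, truck 2→route 1, truck 3→route 7, truck 4→route 2, truck 5→route 4, truck 6→route 8, truck 7→route 6, truck 8→route 3.
This saturates every truck, so 8 is the maximum.
That matches 8 of the 8, leaving 0 unmatched; no matching can do better.

0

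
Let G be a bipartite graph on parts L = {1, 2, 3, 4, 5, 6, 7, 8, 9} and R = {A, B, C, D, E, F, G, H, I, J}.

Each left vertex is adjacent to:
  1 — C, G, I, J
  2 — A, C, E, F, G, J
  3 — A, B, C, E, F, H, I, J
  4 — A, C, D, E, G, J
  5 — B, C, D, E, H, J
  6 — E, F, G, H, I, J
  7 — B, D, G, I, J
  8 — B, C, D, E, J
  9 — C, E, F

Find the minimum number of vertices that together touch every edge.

9

The 9 edges 1–C, 2–F, 3–A, 4–D, 5–H, 6–J, 7–G, 8–B, 9–E form a matching, so any vertex cover needs at least 9 vertices (one per matched edge).
Conversely {1, 2, 3, 4, 5, 6, 7, 8, 9} meets every edge and has exactly 9 vertices, so 9 is optimal.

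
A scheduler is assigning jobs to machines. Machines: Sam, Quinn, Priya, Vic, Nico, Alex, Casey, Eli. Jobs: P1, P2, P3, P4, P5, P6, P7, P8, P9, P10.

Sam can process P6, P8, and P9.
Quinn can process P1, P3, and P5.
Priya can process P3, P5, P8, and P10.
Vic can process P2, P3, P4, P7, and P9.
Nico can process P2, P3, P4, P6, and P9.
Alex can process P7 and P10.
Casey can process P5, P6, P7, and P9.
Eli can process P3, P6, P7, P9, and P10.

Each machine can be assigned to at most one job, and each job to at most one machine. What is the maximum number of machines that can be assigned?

A valid assignment of size 8: Sam→P8, Quinn→P1, Priya→P5, Vic→P7, Nico→P2, Alex→P10, Casey→P9, Eli→P3.
This saturates every machine, so 8 is the maximum.

8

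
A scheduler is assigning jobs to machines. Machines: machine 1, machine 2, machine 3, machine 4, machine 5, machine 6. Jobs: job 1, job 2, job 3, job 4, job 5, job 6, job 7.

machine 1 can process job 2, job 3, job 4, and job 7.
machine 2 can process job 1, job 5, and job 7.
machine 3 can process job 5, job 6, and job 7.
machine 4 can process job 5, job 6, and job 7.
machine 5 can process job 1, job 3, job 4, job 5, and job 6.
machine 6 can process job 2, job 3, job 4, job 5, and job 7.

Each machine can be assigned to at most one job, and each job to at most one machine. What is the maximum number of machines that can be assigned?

6

For example, pair machine 1→job 2, machine 2→job 1, machine 3→job 6, machine 4→job 7, machine 5→job 4, machine 6→job 5.
This saturates every machine, so 6 is the maximum.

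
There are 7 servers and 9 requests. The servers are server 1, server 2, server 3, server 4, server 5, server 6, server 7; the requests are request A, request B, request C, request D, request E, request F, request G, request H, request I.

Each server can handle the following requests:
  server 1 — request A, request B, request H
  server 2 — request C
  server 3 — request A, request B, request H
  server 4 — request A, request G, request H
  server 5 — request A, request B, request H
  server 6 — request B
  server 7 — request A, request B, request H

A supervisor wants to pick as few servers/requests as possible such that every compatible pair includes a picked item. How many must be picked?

5

The 5 edges server 1–request B, server 2–request C, server 3–request A, server 4–request G, server 5–request H form a matching, so any vertex cover needs at least 5 vertices (one per matched edge).
Conversely {server 2, server 4, request A, request B, request H} meets every edge and has exactly 5 vertices, so 5 is optimal.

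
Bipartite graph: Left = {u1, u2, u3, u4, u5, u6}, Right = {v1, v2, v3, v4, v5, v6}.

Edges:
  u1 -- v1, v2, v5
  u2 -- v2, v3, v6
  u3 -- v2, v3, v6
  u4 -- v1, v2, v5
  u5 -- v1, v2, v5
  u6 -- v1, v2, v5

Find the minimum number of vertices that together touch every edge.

5

{u2, u3, v1, v2, v5} is a vertex cover of size 5: every edge has an endpoint in this set.
No smaller cover exists because u1–v5, u2–v3, u3–v6, u4–v1, u5–v2 is a matching of size 5, and a cover must include an endpoint of each of these disjoint edges (König's theorem).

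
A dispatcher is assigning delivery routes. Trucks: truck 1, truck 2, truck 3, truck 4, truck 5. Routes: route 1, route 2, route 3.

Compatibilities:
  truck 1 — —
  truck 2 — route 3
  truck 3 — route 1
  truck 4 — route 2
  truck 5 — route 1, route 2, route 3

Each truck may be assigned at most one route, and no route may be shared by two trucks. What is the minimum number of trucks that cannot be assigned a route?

2

For example, pair truck 2→route 3, truck 3→route 1, truck 4→route 2.
The set {truck 1, truck 2, truck 3, truck 4, truck 5} has only 3 neighbours ({route 1, route 2, route 3}), so by Hall's theorem at most 3 of the 5 trucks can be matched.
That matches 3 of the 5, leaving 2 unmatched; no matching can do better.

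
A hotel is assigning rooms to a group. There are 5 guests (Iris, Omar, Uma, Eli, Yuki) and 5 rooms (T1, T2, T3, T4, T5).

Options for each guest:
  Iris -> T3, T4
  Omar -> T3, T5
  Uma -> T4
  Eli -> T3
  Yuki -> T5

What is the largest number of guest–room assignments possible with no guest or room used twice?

One maximum matching: Iris-T3, Omar-T5, Uma-T4.
The set {Iris, Omar, Uma, Eli, Yuki} has only 3 neighbours ({T3, T4, T5}), so by Hall's theorem at most 3 of the 5 guests can be matched.

3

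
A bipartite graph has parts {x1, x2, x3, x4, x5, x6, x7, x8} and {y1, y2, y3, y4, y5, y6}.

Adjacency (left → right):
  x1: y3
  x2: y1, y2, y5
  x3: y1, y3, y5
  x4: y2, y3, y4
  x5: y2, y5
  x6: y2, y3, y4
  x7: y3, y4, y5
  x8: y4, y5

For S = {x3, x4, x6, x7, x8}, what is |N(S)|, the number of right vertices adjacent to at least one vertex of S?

5

The union of neighbours of {x3, x4, x6, x7, x8} is {y1, y2, y3, y4, y5}, which has 5 elements.
Since |N(S)| = 5 ≥ |S| = 5, Hall's condition holds for this subset.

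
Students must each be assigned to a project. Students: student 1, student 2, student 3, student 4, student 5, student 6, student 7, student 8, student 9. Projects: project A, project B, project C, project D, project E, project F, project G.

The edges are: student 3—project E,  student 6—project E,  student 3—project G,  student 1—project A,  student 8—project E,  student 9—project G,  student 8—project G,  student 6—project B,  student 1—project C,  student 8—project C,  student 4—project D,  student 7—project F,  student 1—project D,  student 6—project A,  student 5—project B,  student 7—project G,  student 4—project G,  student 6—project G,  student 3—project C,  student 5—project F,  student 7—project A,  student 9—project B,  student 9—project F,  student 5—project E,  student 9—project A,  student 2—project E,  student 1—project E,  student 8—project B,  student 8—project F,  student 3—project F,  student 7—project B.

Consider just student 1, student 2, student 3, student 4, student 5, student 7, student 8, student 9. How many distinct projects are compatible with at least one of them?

The union of neighbours of {student 1, student 2, student 3, student 4, student 5, student 7, student 8, student 9} is {project A, project B, project C, project D, project E, project F, project G}, which has 7 elements.
Since |N(S)| = 7 < |S| = 8, Hall's condition fails for this subset.

7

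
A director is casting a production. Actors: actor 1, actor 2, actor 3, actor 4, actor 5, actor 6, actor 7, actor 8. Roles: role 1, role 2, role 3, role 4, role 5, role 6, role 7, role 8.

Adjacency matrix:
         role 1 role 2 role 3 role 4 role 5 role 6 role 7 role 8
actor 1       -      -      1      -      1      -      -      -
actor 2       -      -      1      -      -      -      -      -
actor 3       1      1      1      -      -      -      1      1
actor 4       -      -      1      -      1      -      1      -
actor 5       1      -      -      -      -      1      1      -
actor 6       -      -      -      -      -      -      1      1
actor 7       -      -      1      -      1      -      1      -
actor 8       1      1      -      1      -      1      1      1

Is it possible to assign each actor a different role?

No

The set {actor 1, actor 2, actor 4, actor 7} has only 3 neighbours ({role 3, role 5, role 7}), so by Hall's theorem at most 7 of the 8 actors can be matched.
Hence no matching covers every actor.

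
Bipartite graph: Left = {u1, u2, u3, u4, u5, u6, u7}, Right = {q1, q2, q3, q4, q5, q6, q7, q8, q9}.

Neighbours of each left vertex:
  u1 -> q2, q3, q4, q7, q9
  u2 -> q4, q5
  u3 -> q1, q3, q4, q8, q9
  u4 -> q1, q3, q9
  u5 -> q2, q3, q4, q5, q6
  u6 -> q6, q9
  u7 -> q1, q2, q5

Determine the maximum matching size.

One maximum matching: u1-q7, u2-q5, u3-q4, u4-q3, u5-q6, u6-q9, u7-q2.
This saturates every left vertex, so 7 is the maximum.

7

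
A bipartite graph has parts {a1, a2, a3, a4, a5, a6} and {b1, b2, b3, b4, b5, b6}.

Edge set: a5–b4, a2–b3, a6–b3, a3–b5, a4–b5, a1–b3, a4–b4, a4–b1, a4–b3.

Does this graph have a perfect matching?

No

The set {a1, a2, a6} has only 1 neighbour ({b3}), so by Hall's theorem at most 4 of the 6 left vertices can be matched.
Hence no matching covers every left vertex.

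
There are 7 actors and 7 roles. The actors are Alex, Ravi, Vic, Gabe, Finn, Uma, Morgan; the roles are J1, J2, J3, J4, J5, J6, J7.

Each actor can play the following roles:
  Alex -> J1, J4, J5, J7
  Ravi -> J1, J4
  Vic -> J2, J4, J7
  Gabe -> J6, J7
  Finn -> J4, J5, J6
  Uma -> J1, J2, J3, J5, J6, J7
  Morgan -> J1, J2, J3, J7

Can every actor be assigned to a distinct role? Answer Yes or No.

A valid assignment of size 7: Alex→J1, Ravi→J4, Vic→J2, Gabe→J7, Finn→J5, Uma→J6, Morgan→J3.
All 7 actors are covered.

Yes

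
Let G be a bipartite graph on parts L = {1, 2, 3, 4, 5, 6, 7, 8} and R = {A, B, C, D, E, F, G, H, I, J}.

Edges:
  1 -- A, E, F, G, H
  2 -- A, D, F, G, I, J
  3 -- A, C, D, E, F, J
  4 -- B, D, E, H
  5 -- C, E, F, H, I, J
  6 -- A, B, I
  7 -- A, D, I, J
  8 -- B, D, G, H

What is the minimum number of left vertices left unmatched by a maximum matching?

0

For example, pair 1→G, 2→F, 3→A, 4→D, 5→E, 6→I, 7→J, 8→B.
This saturates every left vertex, so 8 is the maximum.
That matches 8 of the 8, leaving 0 unmatched; no matching can do better.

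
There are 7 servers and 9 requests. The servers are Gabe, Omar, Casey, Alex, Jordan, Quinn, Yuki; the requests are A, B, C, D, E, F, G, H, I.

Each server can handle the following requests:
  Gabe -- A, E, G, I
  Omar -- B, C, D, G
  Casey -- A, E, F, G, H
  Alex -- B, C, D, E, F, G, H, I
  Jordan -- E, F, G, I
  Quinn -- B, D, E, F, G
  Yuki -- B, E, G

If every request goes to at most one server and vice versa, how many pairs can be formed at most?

7

One maximum matching: Gabe-I, Omar-G, Casey-A, Alex-H, Jordan-F, Quinn-E, Yuki-B.
This saturates every server, so 7 is the maximum.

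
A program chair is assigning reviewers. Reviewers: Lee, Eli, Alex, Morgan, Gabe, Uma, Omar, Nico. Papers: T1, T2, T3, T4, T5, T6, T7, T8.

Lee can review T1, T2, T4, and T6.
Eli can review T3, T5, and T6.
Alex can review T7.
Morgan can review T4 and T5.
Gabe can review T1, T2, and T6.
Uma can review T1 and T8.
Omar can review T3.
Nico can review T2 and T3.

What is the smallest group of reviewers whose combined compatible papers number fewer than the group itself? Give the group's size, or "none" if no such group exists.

A matching saturating every reviewer exists, for instance Lee→T1, Eli→T5, Alex→T7, Morgan→T4, Gabe→T6, Uma→T8, Omar→T3, Nico→T2.
By Hall's marriage theorem, this means |N(S)| ≥ |S| for every subset S, so no violating subset exists.

none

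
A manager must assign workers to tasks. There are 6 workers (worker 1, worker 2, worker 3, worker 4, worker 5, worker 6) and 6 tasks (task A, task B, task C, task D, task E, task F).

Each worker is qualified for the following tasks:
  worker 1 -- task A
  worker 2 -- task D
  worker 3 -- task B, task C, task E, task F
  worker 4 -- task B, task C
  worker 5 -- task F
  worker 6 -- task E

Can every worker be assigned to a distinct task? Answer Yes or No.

Yes

For example, pair worker 1-task A, worker 2-task D, worker 3-task B, worker 4-task C, worker 5-task F, worker 6-task E.
Every worker is matched, so this is a perfect matching.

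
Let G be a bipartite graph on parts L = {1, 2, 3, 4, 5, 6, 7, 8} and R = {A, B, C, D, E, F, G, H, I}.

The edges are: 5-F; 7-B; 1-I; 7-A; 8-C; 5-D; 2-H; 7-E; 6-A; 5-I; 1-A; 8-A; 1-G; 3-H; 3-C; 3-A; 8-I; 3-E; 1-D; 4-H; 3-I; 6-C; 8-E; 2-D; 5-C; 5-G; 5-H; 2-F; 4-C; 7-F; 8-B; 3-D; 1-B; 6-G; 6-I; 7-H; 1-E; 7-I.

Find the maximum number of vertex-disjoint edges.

8

A valid assignment of size 8: 1-B, 2-F, 3-H, 4-C, 5-G, 6-I, 7-E, 8-A.
All 8 left vertices are matched, so no larger matching exists.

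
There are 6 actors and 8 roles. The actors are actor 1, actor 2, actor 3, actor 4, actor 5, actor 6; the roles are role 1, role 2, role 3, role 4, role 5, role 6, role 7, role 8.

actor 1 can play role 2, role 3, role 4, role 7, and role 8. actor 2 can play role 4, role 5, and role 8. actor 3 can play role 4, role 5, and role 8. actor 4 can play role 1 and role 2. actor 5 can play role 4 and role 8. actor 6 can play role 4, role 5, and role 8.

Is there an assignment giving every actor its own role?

The set {actor 2, actor 3, actor 5, actor 6} has only 3 neighbours ({role 4, role 5, role 8}), so by Hall's theorem at most 5 of the 6 actors can be matched.
Hence no matching covers every actor.

No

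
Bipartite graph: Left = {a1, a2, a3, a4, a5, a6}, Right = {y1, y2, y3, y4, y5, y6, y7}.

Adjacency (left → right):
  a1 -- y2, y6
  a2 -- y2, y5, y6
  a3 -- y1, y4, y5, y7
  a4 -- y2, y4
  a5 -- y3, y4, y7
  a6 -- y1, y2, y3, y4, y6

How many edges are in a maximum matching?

6

One maximum matching: a1-y2, a2-y5, a3-y7, a4-y4, a5-y3, a6-y6.
All 6 left vertices are matched, so no larger matching exists.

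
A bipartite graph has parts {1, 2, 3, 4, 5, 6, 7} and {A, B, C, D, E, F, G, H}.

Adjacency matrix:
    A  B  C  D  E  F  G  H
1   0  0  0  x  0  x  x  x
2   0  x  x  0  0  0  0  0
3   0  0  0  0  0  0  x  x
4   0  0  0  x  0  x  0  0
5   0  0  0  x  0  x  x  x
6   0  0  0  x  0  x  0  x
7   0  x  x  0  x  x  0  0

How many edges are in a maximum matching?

6

One maximum matching: 1–H, 2–C, 3–G, 4–D, 5–F, 7–B.
The set {1, 3, 4, 5, 6} has only 4 neighbours ({D, F, G, H}), so by Hall's theorem at most 6 of the 7 left vertices can be matched.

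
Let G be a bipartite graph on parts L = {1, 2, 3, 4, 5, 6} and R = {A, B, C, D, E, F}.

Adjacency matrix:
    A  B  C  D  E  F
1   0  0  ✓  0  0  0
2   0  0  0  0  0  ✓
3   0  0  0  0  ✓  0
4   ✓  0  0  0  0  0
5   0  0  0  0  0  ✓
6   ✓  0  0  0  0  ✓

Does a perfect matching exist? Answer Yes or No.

The set {2, 4, 5, 6} has only 2 neighbours ({A, F}), so by Hall's theorem at most 4 of the 6 left vertices can be matched.
Hence no matching covers every left vertex.

No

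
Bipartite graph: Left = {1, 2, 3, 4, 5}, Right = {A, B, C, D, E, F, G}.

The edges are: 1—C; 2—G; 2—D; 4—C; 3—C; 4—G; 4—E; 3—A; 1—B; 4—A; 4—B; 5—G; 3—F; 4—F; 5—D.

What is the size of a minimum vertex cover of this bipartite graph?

A maximum matching has 5 edges (e.g. 1–B, 2–D, 3–F, 4–A, 5–G).
By König's theorem the minimum vertex cover has the same size. One such cover is {1, 2, 3, 4, 5}.

5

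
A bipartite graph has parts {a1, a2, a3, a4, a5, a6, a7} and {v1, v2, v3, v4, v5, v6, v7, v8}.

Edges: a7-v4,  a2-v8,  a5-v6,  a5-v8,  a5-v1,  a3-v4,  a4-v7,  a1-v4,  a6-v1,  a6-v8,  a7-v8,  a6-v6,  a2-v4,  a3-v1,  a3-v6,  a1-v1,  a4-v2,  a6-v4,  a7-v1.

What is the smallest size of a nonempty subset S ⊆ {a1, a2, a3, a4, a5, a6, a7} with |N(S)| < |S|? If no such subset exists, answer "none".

5

Take S = {a1, a2, a3, a5, a6}. Its neighbourhood is {v1, v4, v6, v8}, so |N(S)| = 4 < |S| = 5.
Every subset of size less than 5 has at least as many neighbours as members, so 5 is the minimum.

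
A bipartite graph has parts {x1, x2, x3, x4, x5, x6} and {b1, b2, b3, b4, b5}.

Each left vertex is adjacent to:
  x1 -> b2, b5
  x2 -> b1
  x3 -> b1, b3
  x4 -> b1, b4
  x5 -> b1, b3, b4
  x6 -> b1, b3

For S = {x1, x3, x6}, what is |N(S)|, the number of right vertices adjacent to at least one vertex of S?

4

The union of neighbours of {x1, x3, x6} is {b1, b2, b3, b5}, which has 4 elements.
Since |N(S)| = 4 ≥ |S| = 3, Hall's condition holds for this subset.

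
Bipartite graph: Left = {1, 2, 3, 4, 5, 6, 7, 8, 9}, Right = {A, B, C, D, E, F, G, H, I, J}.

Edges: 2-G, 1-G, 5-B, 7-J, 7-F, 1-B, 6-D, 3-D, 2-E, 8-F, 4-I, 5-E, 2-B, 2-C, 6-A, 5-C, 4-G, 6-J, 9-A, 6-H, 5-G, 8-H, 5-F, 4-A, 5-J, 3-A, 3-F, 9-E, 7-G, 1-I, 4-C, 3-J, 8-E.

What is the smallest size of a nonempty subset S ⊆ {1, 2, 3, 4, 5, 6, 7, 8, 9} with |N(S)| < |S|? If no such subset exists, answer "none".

A matching saturating every left vertex exists, for instance 1→G, 2→B, 3→D, 4→C, 5→J, 6→A, 7→F, 8→H, 9→E.
By Hall's marriage theorem, this means |N(S)| ≥ |S| for every subset S, so no violating subset exists.

none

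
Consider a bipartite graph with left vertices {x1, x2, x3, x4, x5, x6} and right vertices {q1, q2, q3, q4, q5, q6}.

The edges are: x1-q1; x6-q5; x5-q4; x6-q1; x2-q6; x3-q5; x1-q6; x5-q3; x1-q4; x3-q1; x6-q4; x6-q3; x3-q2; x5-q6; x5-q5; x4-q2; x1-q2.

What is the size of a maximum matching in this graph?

One maximum matching: x1→q1, x2→q6, x3→q5, x4→q2, x5→q3, x6→q4.
All 6 left vertices are matched, so no larger matching exists.

6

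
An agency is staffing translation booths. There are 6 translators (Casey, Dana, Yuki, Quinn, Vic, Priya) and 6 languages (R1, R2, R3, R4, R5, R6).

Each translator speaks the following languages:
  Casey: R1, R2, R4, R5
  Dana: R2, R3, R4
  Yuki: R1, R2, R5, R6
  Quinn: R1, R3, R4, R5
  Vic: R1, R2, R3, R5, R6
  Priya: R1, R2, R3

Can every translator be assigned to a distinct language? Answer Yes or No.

Yes

One maximum matching: Casey–R5, Dana–R2, Yuki–R6, Quinn–R4, Vic–R1, Priya–R3.
All 6 translators are covered.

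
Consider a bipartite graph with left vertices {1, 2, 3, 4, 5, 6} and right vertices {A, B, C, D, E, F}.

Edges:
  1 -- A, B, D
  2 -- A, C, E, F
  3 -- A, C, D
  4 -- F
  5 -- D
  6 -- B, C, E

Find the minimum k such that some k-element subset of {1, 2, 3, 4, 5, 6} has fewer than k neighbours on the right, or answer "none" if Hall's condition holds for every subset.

none

A matching saturating every left vertex exists, for instance 1→A, 2→E, 3→C, 4→F, 5→D, 6→B.
By Hall's marriage theorem, this means |N(S)| ≥ |S| for every subset S, so no violating subset exists.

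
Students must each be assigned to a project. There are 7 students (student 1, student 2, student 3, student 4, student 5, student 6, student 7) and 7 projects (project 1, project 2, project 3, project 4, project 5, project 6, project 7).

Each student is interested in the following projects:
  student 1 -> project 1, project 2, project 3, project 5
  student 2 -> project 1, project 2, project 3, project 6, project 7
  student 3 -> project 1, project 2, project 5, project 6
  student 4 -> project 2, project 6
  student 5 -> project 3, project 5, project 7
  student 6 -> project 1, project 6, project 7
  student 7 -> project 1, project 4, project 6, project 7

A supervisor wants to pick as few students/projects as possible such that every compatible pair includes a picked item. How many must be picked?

7

The 7 edges student 1–project 3, student 2–project 2, student 3–project 5, student 4–project 6, student 5–project 7, student 6–project 1, student 7–project 4 form a matching, so any vertex cover needs at least 7 vertices (one per matched edge).
Conversely {student 1, student 2, student 3, student 4, student 5, student 6, student 7} meets every edge and has exactly 7 vertices, so 7 is optimal.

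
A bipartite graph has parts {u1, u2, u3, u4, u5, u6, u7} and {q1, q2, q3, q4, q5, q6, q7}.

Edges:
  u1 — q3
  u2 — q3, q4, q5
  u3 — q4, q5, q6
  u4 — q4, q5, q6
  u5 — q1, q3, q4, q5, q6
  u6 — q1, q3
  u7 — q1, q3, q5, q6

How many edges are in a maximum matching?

5

For example, pair u1–q3, u2–q4, u3–q5, u4–q6, u5–q1.
The set {u1, u2, u3, u4, u5, u6, u7} has only 5 neighbours ({q1, q3, q4, q5, q6}), so by Hall's theorem at most 5 of the 7 left vertices can be matched.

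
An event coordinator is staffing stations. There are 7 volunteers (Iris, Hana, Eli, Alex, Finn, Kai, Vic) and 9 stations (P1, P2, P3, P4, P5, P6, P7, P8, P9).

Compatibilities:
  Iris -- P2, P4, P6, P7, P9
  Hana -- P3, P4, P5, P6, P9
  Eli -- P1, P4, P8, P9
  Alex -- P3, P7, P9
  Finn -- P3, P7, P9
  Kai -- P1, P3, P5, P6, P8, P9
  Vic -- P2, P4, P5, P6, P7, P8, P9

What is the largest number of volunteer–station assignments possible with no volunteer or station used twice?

7

For example, pair Iris→P7, Hana→P6, Eli→P8, Alex→P9, Finn→P3, Kai→P1, Vic→P2.
All 7 volunteers are matched, so no larger matching exists.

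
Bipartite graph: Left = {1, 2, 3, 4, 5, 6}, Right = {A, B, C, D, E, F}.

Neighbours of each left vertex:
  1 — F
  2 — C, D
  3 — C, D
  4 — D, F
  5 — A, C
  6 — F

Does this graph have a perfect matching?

The set {1, 2, 3, 4, 6} has only 3 neighbours ({C, D, F}), so by Hall's theorem at most 4 of the 6 left vertices can be matched.
Hence no matching covers every left vertex.

No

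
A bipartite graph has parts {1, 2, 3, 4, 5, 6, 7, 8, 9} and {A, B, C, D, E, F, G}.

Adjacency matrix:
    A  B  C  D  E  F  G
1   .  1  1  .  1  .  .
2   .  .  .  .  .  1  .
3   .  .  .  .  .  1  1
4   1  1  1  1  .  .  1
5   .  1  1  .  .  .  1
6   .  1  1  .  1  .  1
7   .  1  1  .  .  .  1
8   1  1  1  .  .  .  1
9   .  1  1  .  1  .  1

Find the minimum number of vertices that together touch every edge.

7

{4, 8, B, C, E, F, G} is a vertex cover of size 7: every edge has an endpoint in this set.
No smaller cover exists because 1–E, 2–F, 3–G, 4–D, 5–C, 6–B, 8–A is a matching of size 7, and a cover must include an endpoint of each of these disjoint edges (König's theorem).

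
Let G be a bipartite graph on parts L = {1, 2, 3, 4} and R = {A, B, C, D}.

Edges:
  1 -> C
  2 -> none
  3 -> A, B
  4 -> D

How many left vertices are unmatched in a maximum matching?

1

One maximum matching: 1-C, 3-B, 4-D.
The set {2} has only 0 neighbours (∅), so by Hall's theorem at most 3 of the 4 left vertices can be matched.
That matches 3 of the 4, leaving 1 unmatched; no matching can do better.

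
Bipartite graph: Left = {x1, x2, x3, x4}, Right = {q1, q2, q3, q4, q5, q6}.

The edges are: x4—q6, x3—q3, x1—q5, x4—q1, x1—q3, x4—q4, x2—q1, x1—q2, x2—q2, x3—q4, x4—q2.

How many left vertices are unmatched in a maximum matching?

A valid assignment of size 4: x1→q5, x2→q2, x3→q4, x4→q6.
This saturates every left vertex, so 4 is the maximum.
That matches 4 of the 4, leaving 0 unmatched; no matching can do better.

0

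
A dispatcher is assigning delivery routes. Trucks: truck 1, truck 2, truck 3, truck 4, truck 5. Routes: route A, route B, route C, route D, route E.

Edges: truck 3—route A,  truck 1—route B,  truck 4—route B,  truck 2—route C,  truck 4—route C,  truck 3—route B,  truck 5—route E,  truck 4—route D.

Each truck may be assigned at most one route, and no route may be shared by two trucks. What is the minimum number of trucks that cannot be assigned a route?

A valid assignment of size 5: truck 1→route B, truck 2→route C, truck 3→route A, truck 4→route D, truck 5→route E.
All 5 trucks are matched, so no larger matching exists.
That matches 5 of the 5, leaving 0 unmatched; no matching can do better.

0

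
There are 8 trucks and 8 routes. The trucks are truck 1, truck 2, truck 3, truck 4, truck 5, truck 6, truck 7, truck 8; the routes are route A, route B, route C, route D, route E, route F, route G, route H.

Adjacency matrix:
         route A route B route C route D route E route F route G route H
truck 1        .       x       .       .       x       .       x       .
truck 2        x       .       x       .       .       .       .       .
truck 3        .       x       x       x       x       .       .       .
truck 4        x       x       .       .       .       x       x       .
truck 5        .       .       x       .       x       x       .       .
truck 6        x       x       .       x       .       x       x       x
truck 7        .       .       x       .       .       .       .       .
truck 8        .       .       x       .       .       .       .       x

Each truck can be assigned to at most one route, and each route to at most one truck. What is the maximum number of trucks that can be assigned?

8

One maximum matching: truck 1→route B, truck 2→route A, truck 3→route D, truck 4→route F, truck 5→route E, truck 6→route G, truck 7→route C, truck 8→route H.
This saturates every truck, so 8 is the maximum.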